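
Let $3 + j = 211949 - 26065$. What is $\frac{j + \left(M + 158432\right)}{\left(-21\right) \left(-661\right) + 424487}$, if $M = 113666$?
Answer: $\frac{457979}{438368} \approx 1.0447$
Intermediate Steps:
$j = 185881$ ($j = -3 + \left(211949 - 26065\right) = -3 + 185884 = 185881$)
$\frac{j + \left(M + 158432\right)}{\left(-21\right) \left(-661\right) + 424487} = \frac{185881 + \left(113666 + 158432\right)}{\left(-21\right) \left(-661\right) + 424487} = \frac{185881 + 272098}{13881 + 424487} = \frac{457979}{438368}$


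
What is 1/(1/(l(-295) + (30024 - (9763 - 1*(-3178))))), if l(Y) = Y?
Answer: 16788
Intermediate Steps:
1/(1/(l(-295) + (30024 - (9763 - 1*(-3178))))) = 1/(1/(-295 + (30024 - (9763 - 1*(-3178))))) = 1/(1/(-295 + (30024 - (9763 + 3178)))) = 1/(1/(-295 + (30024 - 1*12941))) = 1/(1/(-295 + (30024 - 12941))) = 1/(1/(-295 + 17083)) = 1/(1/16788) = 16788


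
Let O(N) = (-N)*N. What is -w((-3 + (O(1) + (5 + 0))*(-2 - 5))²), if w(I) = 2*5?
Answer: -10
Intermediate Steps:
O(N) = -N²
w(I) = 10
-w((-3 + (O(1) + (5 + 0))*(-2 - 5))²) = -1*10 = -10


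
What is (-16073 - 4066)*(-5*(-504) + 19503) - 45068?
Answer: -443566265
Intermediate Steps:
(-16073 - 4066)*(-5*(-504) + 19503) - 45068 = -20139*(2520 + 19503) - 45068 = -20139*22023 - 45068 = -443521197 - 45068 = -443566265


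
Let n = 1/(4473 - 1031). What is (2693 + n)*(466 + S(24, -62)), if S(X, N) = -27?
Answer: 4069225773/3442 ≈ 1.1822e+6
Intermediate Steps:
n = 1/3442 ≈ 0.00029053
(2693 + n)*(466 + S(24, -62)) = (2693 + 1/3442)*(466 - 27) = (9269307/3442)*439 = 4069225773/3442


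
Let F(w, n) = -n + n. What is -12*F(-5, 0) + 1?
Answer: 1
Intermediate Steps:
F(w, n) = 0
-12*F(-5, 0) + 1 = -12*0 + 1 = 0 + 1 = 1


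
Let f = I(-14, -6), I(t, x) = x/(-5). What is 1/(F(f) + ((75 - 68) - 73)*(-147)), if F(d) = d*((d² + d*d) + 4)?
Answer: 125/1213782 ≈ 0.00010298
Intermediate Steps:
I(t, x) = -x/5 (I(t, x) = x*(-⅕) = -x/5)
f = 6/5 (f = -⅕*(-6) = 6/5 ≈ 1.2000)
F(d) = d*(4 + 2*d²) (F(d) = d*((d² + d²) + 4) = d*(2*d² + 4) = d*(4 + 2*d²))
1/(F(f) + ((75 - 68) - 73)*(-147)) = 1/(2*(6/5)*(2 + (6/5)²) + ((75 - 68) - 73)*(-147)) = 1/(2*(6/5)*(2 + 36/25) + (7 - 73)*(-147)) = 1/(2*(6/5)*(86/25) - 66*(-147)) = 1/(1032/125 + 9702) = 1/(1213782/125) = 125/1213782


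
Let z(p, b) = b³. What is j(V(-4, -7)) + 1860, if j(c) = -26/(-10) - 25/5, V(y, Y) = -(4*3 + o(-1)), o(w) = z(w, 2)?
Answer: 9288/5 ≈ 1857.6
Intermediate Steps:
o(w) = 8 (o(w) = 2³ = 8)
V(y, Y) = -20 (V(y, Y) = -(4*3 + 8) = -(12 + 8) = -1*20 = -20)
j(c) = -12/5 (j(c) = -26*(-⅒) - 25*⅕ = 13/5 - 5 = -12/5)
j(V(-4, -7)) + 1860 = -12/5 + 1860 = 9288/5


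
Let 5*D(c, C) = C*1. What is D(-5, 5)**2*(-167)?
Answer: -167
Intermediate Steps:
D(c, C) = C/5 (D(c, C) = (C*1)/5 = C/5)
D(-5, 5)**2*(-167) = ((1/5)*5)**2*(-167) = 1**2*(-167) = 1*(-167) = -167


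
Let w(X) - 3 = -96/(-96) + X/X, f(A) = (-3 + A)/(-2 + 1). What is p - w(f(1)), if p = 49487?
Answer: 49482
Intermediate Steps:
f(A) = 3 - A (f(A) = (-3 + A)/(-1) = (-3 + A)*(-1) = 3 - A)
w(X) = 5 (w(X) = 3 + (-96/(-96) + X/X) = 3 + (-96*(-1/96) + 1) = 3 + (1 + 1) = 3 + 2 = 5)
p - w(f(1)) = 49487 - 1*5 = 49487 - 5 = 49482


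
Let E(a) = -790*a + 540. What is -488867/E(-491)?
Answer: -488867/388430 ≈ -1.2586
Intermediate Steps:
E(a) = 540 - 790*a
-488867/E(-491) = -488867/(540 - 790*(-491)) = -488867/(540 + 387890) = -488867/388430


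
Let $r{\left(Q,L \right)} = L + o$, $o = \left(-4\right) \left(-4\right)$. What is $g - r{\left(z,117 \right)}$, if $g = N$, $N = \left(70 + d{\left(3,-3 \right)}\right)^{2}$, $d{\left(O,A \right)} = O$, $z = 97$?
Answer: $5196$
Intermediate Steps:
$o = 16$
$N = 5329$ ($N = \left(70 + 3\right)^{2} = 73^{2} = 5329$)
$r{\left(Q,L \right)} = 16 + L$ ($r{\left(Q,L \right)} = L + 16 = 16 + L$)
$g = 5329$
$g - r{\left(z,117 \right)} = 5329 - \left(16 + 117\right) = 5329 - 133 = 5196$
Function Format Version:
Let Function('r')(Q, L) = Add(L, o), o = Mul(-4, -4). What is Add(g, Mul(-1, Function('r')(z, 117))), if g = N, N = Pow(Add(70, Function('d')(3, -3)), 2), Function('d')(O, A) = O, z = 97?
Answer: 5196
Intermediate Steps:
o = 16
N = 5329 (N = Pow(Add(70, 3), 2) = Pow(73, 2) = 5329)
Function('r')(Q, L) = Add(16, L) (Function('r')(Q, L) = Add(L, 16) = Add(16, L))
g = 5329
Add(g, Mul(-1, Function('r')(z, 117))) = Add(5329, Mul(-1, Add(16, 117))) = Add(5329, Mul(-1, 133)) = Add(5329, -133) = 5196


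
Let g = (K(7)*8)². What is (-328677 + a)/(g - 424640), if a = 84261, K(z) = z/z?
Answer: 3819/6634 ≈ 0.57567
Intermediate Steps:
K(z) = 1
g = 64 (g = (1*8)² = 8² = 64)
(-328677 + a)/(g - 424640) = (-328677 + 84261)/(64 - 424640) = -244416/(-424576) = -244416*(-1/424576) = 3819/6634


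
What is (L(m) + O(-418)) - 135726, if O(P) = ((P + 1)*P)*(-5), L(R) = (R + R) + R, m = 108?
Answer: -1006932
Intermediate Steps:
L(R) = 3*R (L(R) = 2*R + R = 3*R)
O(P) = -5*P*(1 + P) (O(P) = ((1 + P)*P)*(-5) = (P*(1 + P))*(-5) = -5*P*(1 + P))
(L(m) + O(-418)) - 135726 = (3*108 - 5*(-418)*(1 - 418)) - 135726 = (324 - 5*(-418)*(-417)) - 135726 = (324 - 871530) - 135726 = -871206 - 135726 = -1006932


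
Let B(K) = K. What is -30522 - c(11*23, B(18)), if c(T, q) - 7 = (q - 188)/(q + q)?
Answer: -549437/18 ≈ -30524.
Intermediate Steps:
c(T, q) = 7 + (-188 + q)/(2*q) (c(T, q) = 7 + (q - 188)/(q + q) = 7 + (-188 + q)/((2*q)) = 7 + (-188 + q)*(1/(2*q)) = 7 + (-188 + q)/(2*q))
-30522 - c(11*23, B(18)) = -30522 - (15/2 - 94/18) = -30522 - (15/2 - 94*1/18) = -30522 - (15/2 - 47/9) = -30522 - 1*41/18 = -30522 - 41/18 = -549437/18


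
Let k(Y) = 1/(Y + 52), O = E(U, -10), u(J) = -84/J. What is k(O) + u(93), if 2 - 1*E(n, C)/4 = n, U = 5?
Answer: -1089/1240 ≈ -0.87823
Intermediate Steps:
E(n, C) = 8 - 4*n
O = -12 (O = 8 - 4*5 = 8 - 20 = -12)
k(Y) = 1/(52 + Y)
k(O) + u(93) = 1/(52 - 12) - 84/93 = 1/40 - 84*1/93 = 1/40 - 28/31 = -1089/1240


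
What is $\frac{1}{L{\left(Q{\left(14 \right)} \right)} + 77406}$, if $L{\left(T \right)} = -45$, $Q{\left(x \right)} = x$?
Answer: $\frac{1}{77361} \approx 1.2926 \cdot 10^{-5}$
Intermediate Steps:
$\frac{1}{L{\left(Q{\left(14 \right)} \right)} + 77406} = \frac{1}{-45 + 77406} = \frac{1}{77361}$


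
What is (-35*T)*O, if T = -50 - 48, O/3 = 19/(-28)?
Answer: -13965/2 ≈ -6982.5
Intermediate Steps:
O = -57/28 (O = 3*(19/(-28)) = 3*(19*(-1/28)) = 3*(-19/28) = -57/28 ≈ -2.0357)
T = -98
(-35*T)*O = -35*(-98)*(-57/28) = 3430*(-57/28) = -13965/2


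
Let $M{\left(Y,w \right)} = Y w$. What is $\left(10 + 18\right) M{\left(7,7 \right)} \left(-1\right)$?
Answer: $-1372$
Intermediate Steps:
$\left(10 + 18\right) M{\left(7,7 \right)} \left(-1\right) = \left(10 + 18\right) 7 \cdot 7 \left(-1\right) = 28 \cdot 49 \left(-1\right) = 1372 \left(-1\right) = -1372$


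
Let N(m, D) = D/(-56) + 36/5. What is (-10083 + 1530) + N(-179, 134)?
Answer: -1196747/140 ≈ -8548.2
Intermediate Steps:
N(m, D) = 36/5 - D/56 (N(m, D) = D*(-1/56) + 36*(⅕) = -D/56 + 36/5 = 36/5 - D/56)
(-10083 + 1530) + N(-179, 134) = (-10083 + 1530) + (36/5 - 1/56*134) = -8553 + (36/5 - 67/28) = -8553 + 673/140 = -1196747/140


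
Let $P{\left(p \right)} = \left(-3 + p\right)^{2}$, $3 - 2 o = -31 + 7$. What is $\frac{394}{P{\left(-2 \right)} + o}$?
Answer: $\frac{788}{77} \approx 10.234$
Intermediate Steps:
$o = \frac{27}{2}$ ($o = \frac{3}{2} - \frac{-31 + 7}{2} = \frac{3}{2} - -12 = \frac{3}{2} + 12 = \frac{27}{2} \approx 13.5$)
$\frac{394}{P{\left(-2 \right)} + o} = \frac{394}{\left(-3 - 2\right)^{2} + \frac{27}{2}} = \frac{394}{\left(-5\right)^{2} + \frac{27}{2}} = \frac{394}{25 + \frac{27}{2}} = \frac{394}{\frac{77}{2}} = 394 \cdot \frac{2}{77} = \frac{788}{77}$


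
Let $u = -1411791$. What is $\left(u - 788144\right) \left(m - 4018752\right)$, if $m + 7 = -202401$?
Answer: $9286277624600$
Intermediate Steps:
$m = -202408$ ($m = -7 - 202401 = -202408$)
$\left(u - 788144\right) \left(m - 4018752\right) = \left(-1411791 - 788144\right) \left(-202408 - 4018752\right) = \left(-2199935\right) \left(-4221160\right) = 9286277624600$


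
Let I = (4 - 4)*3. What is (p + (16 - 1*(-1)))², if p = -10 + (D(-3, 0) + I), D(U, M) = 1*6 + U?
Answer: 100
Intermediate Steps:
D(U, M) = 6 + U
I = 0 (I = 0*3 = 0)
p = -7 (p = -10 + ((6 - 3) + 0) = -10 + (3 + 0) = -10 + 3 = -7)
(p + (16 - 1*(-1)))² = (-7 + (16 - 1*(-1)))² = (-7 + (16 + 1))² = (-7 + 17)² = 10² = 100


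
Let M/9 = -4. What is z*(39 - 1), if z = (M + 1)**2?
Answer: 46550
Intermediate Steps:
M = -36 (M = 9*(-4) = -36)
z = 1225 (z = (-36 + 1)**2 = (-35)**2 = 1225)
z*(39 - 1) = 1225*(39 - 1) = 1225*38 = 46550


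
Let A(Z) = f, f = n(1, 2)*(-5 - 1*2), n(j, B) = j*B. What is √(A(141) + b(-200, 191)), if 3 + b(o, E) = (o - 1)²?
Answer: 8*√631 ≈ 200.96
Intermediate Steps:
n(j, B) = B*j
f = -14 (f = (2*1)*(-5 - 1*2) = 2*(-5 - 2) = 2*(-7) = -14)
A(Z) = -14
b(o, E) = -3 + (-1 + o)² (b(o, E) = -3 + (o - 1)² = -3 + (-1 + o)²)
√(A(141) + b(-200, 191)) = √(-14 + (-3 + (-1 - 200)²)) = √(-14 + (-3 + (-201)²)) = √(-14 + (-3 + 40401)) = √(-14 + 40398) = √40384 = 8*√631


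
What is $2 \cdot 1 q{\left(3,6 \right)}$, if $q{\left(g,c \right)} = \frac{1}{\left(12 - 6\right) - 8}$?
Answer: $-1$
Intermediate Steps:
$q{\left(g,c \right)} = - \frac{1}{2}$ ($q{\left(g,c \right)} = \frac{1}{6 - 8} = \frac{1}{-2} = - \frac{1}{2}$)
$2 \cdot 1 q{\left(3,6 \right)} = 2 \cdot 1 \left(- \frac{1}{2}\right) = 2 \left(- \frac{1}{2}\right) = -1$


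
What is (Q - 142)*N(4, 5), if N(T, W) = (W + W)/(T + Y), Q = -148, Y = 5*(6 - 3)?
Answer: -2900/19 ≈ -152.63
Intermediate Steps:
Y = 15 (Y = 5*3 = 15)
N(T, W) = 2*W/(15 + T) (N(T, W) = (W + W)/(T + 15) = (2*W)/(15 + T) = 2*W/(15 + T))
(Q - 142)*N(4, 5) = (-148 - 142)*(2*5/(15 + 4)) = -580*5/19 = -290*10/19 = -2900/19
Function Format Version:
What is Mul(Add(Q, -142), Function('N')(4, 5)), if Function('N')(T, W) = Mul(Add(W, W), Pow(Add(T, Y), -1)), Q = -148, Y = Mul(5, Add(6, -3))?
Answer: Rational(-2900, 19) ≈ -152.63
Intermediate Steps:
Y = 15 (Y = Mul(5, 3) = 15)
Function('N')(T, W) = Mul(2, W, Pow(Add(15, T), -1)) (Function('N')(T, W) = Mul(Add(W, W), Pow(Add(T, 15), -1)) = Mul(Mul(2, W), Pow(Add(15, T), -1)) = Mul(2, W, Pow(Add(15, T), -1)))
Mul(Add(Q, -142), Function('N')(4, 5)) = Mul(Add(-148, -142), Mul(2, 5, Pow(Add(15, 4), -1))) = Mul(-290, Mul(2, 5, Pow(19, -1))) = Mul(-290, Mul(2, 5, Rational(1, 19))) = Mul(-290, Rational(10, 19)) = Rational(-2900, 19)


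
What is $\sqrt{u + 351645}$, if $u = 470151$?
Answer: $2 \sqrt{205449} \approx 906.53$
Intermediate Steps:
$\sqrt{u + 351645} = \sqrt{470151 + 351645} = \sqrt{821796} = 2 \sqrt{205449}$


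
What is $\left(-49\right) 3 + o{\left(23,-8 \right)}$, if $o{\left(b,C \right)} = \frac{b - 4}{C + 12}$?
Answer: $- \frac{569}{4} \approx -142.25$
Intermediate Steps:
$o{\left(b,C \right)} = \frac{-4 + b}{12 + C}$
$\left(-49\right) 3 + o{\left(23,-8 \right)} = \left(-49\right) 3 + \frac{-4 + 23}{12 - 8} = -147 + \frac{1}{4} \cdot 19 = -147 + \frac{19}{4} = - \frac{569}{4}$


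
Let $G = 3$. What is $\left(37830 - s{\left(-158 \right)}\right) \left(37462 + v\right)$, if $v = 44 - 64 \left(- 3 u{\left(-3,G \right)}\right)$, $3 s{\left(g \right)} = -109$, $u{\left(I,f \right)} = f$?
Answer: $1442025706$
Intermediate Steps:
$s{\left(g \right)} = - \frac{109}{3}$ ($s{\left(g \right)} = \frac{1}{3} \left(-109\right) = - \frac{109}{3}$)
$v = 620$ ($v = 44 - 64 \left(\left(-3\right) 3\right) = 44 - -576 = 44 + 576 = 620$)
$\left(37830 - s{\left(-158 \right)}\right) \left(37462 + v\right) = \left(37830 - - \frac{109}{3}\right) \left(37462 + 620\right) = \left(37830 + \frac{109}{3}\right) 38082 = \frac{113599}{3} \cdot 38082 = 1442025706$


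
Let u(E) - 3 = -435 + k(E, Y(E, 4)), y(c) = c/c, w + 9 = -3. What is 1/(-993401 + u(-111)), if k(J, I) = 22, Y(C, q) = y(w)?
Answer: -1/993811 ≈ -1.0062e-6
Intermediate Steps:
w = -12 (w = -9 - 3 = -12)
y(c) = 1
Y(C, q) = 1
u(E) = -410 (u(E) = 3 + (-435 + 22) = 3 - 413 = -410)
1/(-993401 + u(-111)) = 1/(-993401 - 410) = 1/(-993811) = -1/993811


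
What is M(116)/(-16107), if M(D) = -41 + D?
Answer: -25/5369 ≈ -0.0046564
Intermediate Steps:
M(116)/(-16107) = (-41 + 116)/(-16107) = 75*(-1/16107) = -25/5369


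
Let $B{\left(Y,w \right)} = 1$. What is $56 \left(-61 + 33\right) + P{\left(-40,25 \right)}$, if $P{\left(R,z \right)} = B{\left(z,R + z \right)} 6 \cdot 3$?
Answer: $-1550$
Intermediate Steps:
$P{\left(R,z \right)} = 18$ ($P{\left(R,z \right)} = 1 \cdot 6 \cdot 3 = 6 \cdot 3 = 18$)
$56 \left(-61 + 33\right) + P{\left(-40,25 \right)} = 56 \left(-61 + 33\right) + 18 = 56 \left(-28\right) + 18 = -1568 + 18 = -1550$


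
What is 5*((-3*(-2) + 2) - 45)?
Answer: -185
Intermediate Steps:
5*((-3*(-2) + 2) - 45) = 5*((6 + 2) - 45) = 5*(8 - 45) = 5*(-37) = -185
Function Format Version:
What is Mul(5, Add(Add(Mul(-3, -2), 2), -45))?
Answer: -185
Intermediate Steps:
Mul(5, Add(Add(Mul(-3, -2), 2), -45)) = Mul(5, Add(Add(6, 2), -45)) = Mul(5, Add(8, -45)) = Mul(5, -37) = -185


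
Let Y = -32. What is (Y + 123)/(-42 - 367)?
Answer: -91/409 ≈ -0.22249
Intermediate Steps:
(Y + 123)/(-42 - 367) = (-32 + 123)/(-42 - 367) = 91/(-409) = 91*(-1/409) = -91/409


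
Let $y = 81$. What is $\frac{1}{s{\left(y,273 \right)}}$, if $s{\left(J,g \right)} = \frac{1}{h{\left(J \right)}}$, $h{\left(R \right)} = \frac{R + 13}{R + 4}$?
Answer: $\frac{94}{85} \approx 1.1059$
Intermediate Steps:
$h{\left(R \right)} = \frac{13 + R}{4 + R}$
$s{\left(J,g \right)} = \frac{4 + J}{13 + J}$ ($s{\left(J,g \right)} = \frac{1}{\frac{1}{4 + J} \left(13 + J\right)} = \frac{4 + J}{13 + J}$)
$\frac{1}{s{\left(y,273 \right)}} = \frac{1}{\frac{1}{13 + 81} \left(4 + 81\right)} = \frac{1}{\frac{1}{94} \cdot 85} = \frac{1}{\frac{85}{94}} = \frac{94}{85}$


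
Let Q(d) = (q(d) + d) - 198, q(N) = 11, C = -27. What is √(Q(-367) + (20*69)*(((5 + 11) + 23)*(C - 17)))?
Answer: I*√2368634 ≈ 1539.0*I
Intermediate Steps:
Q(d) = -187 + d (Q(d) = (11 + d) - 198 = -187 + d)
√(Q(-367) + (20*69)*(((5 + 11) + 23)*(C - 17))) = √((-187 - 367) + (20*69)*(((5 + 11) + 23)*(-27 - 17))) = √(-554 + 1380*((16 + 23)*(-44))) = √(-554 + 1380*(39*(-44))) = √(-554 + 1380*(-1716)) = √(-554 - 2368080) = √(-2368634) = I*√2368634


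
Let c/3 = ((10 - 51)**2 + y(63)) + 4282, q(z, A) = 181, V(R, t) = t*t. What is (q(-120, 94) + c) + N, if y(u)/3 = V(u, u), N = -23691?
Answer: 30100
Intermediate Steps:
V(R, t) = t**2
y(u) = 3*u**2
c = 53610 (c = 3*(((10 - 51)**2 + 3*63**2) + 4282) = 3*(((-41)**2 + 3*3969) + 4282) = 3*((1681 + 11907) + 4282) = 3*(13588 + 4282) = 3*17870 = 53610)
(q(-120, 94) + c) + N = (181 + 53610) - 23691 = 53791 - 23691 = 30100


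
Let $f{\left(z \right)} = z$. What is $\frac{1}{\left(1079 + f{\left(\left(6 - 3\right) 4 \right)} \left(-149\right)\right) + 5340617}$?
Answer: $\frac{1}{5339908} \approx 1.8727 \cdot 10^{-7}$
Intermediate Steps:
$\frac{1}{\left(1079 + f{\left(\left(6 - 3\right) 4 \right)} \left(-149\right)\right) + 5340617} = \frac{1}{\left(1079 + \left(6 - 3\right) 4 \left(-149\right)\right) + 5340617} = \frac{1}{\left(1079 + 3 \cdot 4 \left(-149\right)\right) + 5340617} = \frac{1}{\left(1079 + 12 \left(-149\right)\right) + 5340617} = \frac{1}{\left(1079 - 1788\right) + 5340617} = \frac{1}{-709 + 5340617} = \frac{1}{5339908}$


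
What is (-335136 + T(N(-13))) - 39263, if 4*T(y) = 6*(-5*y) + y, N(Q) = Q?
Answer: -1497219/4 ≈ -3.7431e+5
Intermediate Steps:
T(y) = -29*y/4 (T(y) = (6*(-5*y) + y)/4 = (-30*y + y)/4 = (-29*y)/4 = -29*y/4)
(-335136 + T(N(-13))) - 39263 = (-335136 - 29/4*(-13)) - 39263 = (-335136 + 377/4) - 39263 = -1340167/4 - 39263 = -1497219/4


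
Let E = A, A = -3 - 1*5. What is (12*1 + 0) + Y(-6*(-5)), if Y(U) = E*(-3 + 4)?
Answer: 4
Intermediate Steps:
A = -8 (A = -3 - 5 = -8)
E = -8
Y(U) = -8 (Y(U) = -8*(-3 + 4) = -8*1 = -8)
(12*1 + 0) + Y(-6*(-5)) = (12*1 + 0) - 8 = (12 + 0) - 8 = 12 - 8 = 4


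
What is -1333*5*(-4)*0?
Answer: 0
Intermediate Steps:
-1333*5*(-4)*0 = -(-26660)*0 = -1333*0 = 0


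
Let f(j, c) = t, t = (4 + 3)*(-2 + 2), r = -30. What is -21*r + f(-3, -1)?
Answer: 630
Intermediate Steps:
t = 0 (t = 7*0 = 0)
f(j, c) = 0
-21*r + f(-3, -1) = -21*(-30) + 0 = 630 + 0 = 630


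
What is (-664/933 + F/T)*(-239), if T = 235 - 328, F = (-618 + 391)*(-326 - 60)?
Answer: 2172591738/9641 ≈ 2.2535e+5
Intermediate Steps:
F = 87622 (F = -227*(-386) = 87622)
T = -93
(-664/933 + F/T)*(-239) = (-664/933 + 87622/(-93))*(-239) = (-664*1/933 + 87622*(-1/93))*(-239) = (-664/933 - 87622/93)*(-239) = -9090342/9641*(-239) = 2172591738/9641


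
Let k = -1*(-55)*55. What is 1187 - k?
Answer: -1838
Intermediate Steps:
k = 3025 (k = 55*55 = 3025)
1187 - k = 1187 - 1*3025 = 1187 - 3025 = -1838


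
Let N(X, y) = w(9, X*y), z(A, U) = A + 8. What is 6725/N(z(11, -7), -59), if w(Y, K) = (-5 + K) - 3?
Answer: -6725/1129 ≈ -5.9566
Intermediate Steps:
z(A, U) = 8 + A
w(Y, K) = -8 + K
N(X, y) = -8 + X*y
6725/N(z(11, -7), -59) = 6725/(-8 + (8 + 11)*(-59)) = 6725/(-8 + 19*(-59)) = 6725/(-8 - 1121) = 6725/(-1129) = 6725*(-1/1129) = -6725/1129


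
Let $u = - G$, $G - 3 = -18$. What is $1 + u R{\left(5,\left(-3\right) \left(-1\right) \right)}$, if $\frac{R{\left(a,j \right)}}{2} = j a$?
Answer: $451$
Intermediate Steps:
$G = -15$ ($G = 3 - 18 = -15$)
$R{\left(a,j \right)} = 2 a j$ ($R{\left(a,j \right)} = 2 j a = 2 a j$)
$u = 15$ ($u = \left(-1\right) \left(-15\right) = 15$)
$1 + u R{\left(5,\left(-3\right) \left(-1\right) \right)} = 1 + 15 \cdot 2 \cdot 5 \left(\left(-3\right) \left(-1\right)\right) = 1 + 15 \cdot 2 \cdot 5 \cdot 3 = 1 + 15 \cdot 30 = 1 + 450 = 451$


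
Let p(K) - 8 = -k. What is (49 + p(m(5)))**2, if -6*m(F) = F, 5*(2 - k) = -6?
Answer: 72361/25 ≈ 2894.4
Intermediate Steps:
k = 16/5 (k = 2 - 1/5*(-6) = 2 + 6/5 = 16/5 ≈ 3.2000)
m(F) = -F/6
p(K) = 24/5 (p(K) = 8 - 1*16/5 = 8 - 16/5 = 24/5)
(49 + p(m(5)))**2 = (49 + 24/5)**2 = (269/5)**2 = 72361/25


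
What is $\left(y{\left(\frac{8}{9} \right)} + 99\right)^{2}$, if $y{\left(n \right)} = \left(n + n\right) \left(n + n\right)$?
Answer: $\frac{68475625}{6561} \approx 10437.0$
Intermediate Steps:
$y{\left(n \right)} = 4 n^{2}$ ($y{\left(n \right)} = 2 n 2 n = 4 n^{2}$)
$\left(y{\left(\frac{8}{9} \right)} + 99\right)^{2} = \left(4 \left(\frac{8}{9}\right)^{2} + 99\right)^{2} = \left(4 \cdot \frac{64}{81} + 99\right)^{2} = \left(\frac{256}{81} + 99\right)^{2} = \left(\frac{8275}{81}\right)^{2} = \frac{68475625}{6561}$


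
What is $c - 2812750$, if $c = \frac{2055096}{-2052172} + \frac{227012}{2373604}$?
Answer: $- \frac{50371442974148485}{17908248779} \approx -2.8128 \cdot 10^{6}$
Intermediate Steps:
$c = - \frac{16221016235}{17908248779}$ ($c = 2055096 \left(- \frac{1}{2052172}\right) + 227012 \cdot \frac{1}{2373604} = - \frac{30222}{30179} + \frac{56753}{593401} = - \frac{16221016235}{17908248779} \approx -0.90578$)
$c - 2812750 = - \frac{16221016235}{17908248779} - 2812750 = - \frac{50371442974148485}{17908248779}$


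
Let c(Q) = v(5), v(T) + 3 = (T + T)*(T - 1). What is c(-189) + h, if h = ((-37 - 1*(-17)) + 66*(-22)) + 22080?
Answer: 20645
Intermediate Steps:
v(T) = -3 + 2*T*(-1 + T) (v(T) = -3 + (T + T)*(T - 1) = -3 + (2*T)*(-1 + T) = -3 + 2*T*(-1 + T))
c(Q) = 37 (c(Q) = -3 - 2*5 + 2*5**2 = -3 - 10 + 2*25 = -3 - 10 + 50 = 37)
h = 20608 (h = ((-37 + 17) - 1452) + 22080 = (-20 - 1452) + 22080 = -1472 + 22080 = 20608)
c(-189) + h = 37 + 20608 = 20645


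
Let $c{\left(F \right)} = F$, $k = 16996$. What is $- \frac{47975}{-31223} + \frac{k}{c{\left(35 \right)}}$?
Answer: $\frac{76049319}{156115} \approx 487.14$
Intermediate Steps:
$- \frac{47975}{-31223} + \frac{k}{c{\left(35 \right)}} = - \frac{47975}{-31223} + \frac{16996}{35} = \left(-47975\right) \left(- \frac{1}{31223}\right) + 16996 \cdot \frac{1}{35} = \frac{47975}{31223} + \frac{2428}{5} = \frac{76049319}{156115}$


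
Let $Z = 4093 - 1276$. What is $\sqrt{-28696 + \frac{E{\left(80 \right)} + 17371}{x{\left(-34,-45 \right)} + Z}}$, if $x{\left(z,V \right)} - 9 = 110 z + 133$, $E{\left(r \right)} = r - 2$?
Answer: $\frac{5 i \sqrt{700682741}}{781} \approx 169.46 i$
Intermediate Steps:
$E{\left(r \right)} = -2 + r$
$Z = 2817$
$x{\left(z,V \right)} = 142 + 110 z$ ($x{\left(z,V \right)} = 9 + \left(110 z + 133\right) = 9 + \left(133 + 110 z\right) = 142 + 110 z$)
$\sqrt{-28696 + \frac{E{\left(80 \right)} + 17371}{x{\left(-34,-45 \right)} + Z}} = \sqrt{-28696 + \frac{\left(-2 + 80\right) + 17371}{\left(142 + 110 \left(-34\right)\right) + 2817}} = \sqrt{-28696 + \frac{78 + 17371}{\left(142 - 3740\right) + 2817}} = \sqrt{-28696 + \frac{17449}{-3598 + 2817}} = \sqrt{-28696 + \frac{17449}{-781}} = \sqrt{-28696 + 17449 \left(- \frac{1}{781}\right)} = \sqrt{-28696 - \frac{17449}{781}} = \sqrt{- \frac{22429025}{781}} = \frac{5 i \sqrt{700682741}}{781}$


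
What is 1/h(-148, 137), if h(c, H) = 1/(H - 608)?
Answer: -471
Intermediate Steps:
h(c, H) = 1/(-608 + H)
1/h(-148, 137) = 1/(1/(-608 + 137)) = 1/(1/(-471)) = 1/(-1/471) = -471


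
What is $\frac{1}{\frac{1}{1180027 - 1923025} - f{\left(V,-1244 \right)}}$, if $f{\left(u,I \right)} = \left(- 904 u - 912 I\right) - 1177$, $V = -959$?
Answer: $- \frac{742998}{1486209240427} \approx -4.9993 \cdot 10^{-7}$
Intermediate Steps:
$f{\left(u,I \right)} = -1177 - 912 I - 904 u$ ($f{\left(u,I \right)} = \left(- 912 I - 904 u\right) - 1177 = -1177 - 912 I - 904 u$)
$\frac{1}{\frac{1}{1180027 - 1923025} - f{\left(V,-1244 \right)}} = \frac{1}{\frac{1}{1180027 - 1923025} - \left(-1177 - -1134528 - -866936\right)} = \frac{1}{\frac{1}{-742998} - \left(-1177 + 1134528 + 866936\right)} = \frac{1}{- \frac{1}{742998} - 2000287} = \frac{1}{- \frac{1486209240427}{742998}} = - \frac{742998}{1486209240427}$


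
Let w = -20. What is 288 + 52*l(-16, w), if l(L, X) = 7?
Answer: 652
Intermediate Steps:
288 + 52*l(-16, w) = 288 + 52*7 = 288 + 364 = 652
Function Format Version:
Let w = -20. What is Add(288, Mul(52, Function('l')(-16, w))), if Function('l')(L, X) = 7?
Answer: 652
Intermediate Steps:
Add(288, Mul(52, Function('l')(-16, w))) = Add(288, Mul(52, 7)) = Add(288, 364) = 652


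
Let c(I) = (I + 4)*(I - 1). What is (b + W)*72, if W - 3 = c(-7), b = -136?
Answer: -7848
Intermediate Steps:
c(I) = (-1 + I)*(4 + I) (c(I) = (4 + I)*(-1 + I) = (-1 + I)*(4 + I))
W = 27 (W = 3 + (-4 + (-7)² + 3*(-7)) = 3 + (-4 + 49 - 21) = 3 + 24 = 27)
(b + W)*72 = (-136 + 27)*72 = -109*72 = -7848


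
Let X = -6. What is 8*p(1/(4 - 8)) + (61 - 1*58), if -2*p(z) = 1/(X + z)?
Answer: 91/25 ≈ 3.6400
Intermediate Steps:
p(z) = -1/(2*(-6 + z))
8*p(1/(4 - 8)) + (61 - 1*58) = 8*(-1/(-12 + 2/(4 - 8))) + (61 - 1*58) = 8*(-1/(-12 + 2/(-4))) + (61 - 58) = 8*(-1/(-12 + 2*(-1/4))) + 3 = 8*(-1/(-12 - 1/2)) + 3 = 8*(-1/(-25/2)) + 3 = 8*(-1*(-2/25)) + 3 = 8*(2/25) + 3 = 16/25 + 3 = 91/25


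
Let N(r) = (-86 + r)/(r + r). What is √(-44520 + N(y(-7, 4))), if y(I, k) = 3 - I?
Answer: I*√1113095/5 ≈ 211.01*I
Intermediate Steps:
N(r) = (-86 + r)/(2*r) (N(r) = (-86 + r)/((2*r)) = (-86 + r)*(1/(2*r)) = (-86 + r)/(2*r))
√(-44520 + N(y(-7, 4))) = √(-44520 + (-86 + (3 - 1*(-7)))/(2*(3 - 1*(-7)))) = √(-44520 + (-86 + (3 + 7))/(2*(3 + 7))) = √(-44520 + (½)*(-86 + 10)/10) = √(-44520 + (½)*(⅒)*(-76)) = √(-44520 - 19/5) = √(-222619/5) = I*√1113095/5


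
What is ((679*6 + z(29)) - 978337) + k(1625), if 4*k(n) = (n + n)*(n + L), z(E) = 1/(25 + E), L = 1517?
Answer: 85245049/54 ≈ 1.5786e+6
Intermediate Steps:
k(n) = n*(1517 + n)/2 (k(n) = ((n + n)*(n + 1517))/4 = ((2*n)*(1517 + n))/4 = (2*n*(1517 + n))/4 = n*(1517 + n)/2)
((679*6 + z(29)) - 978337) + k(1625) = ((679*6 + 1/(25 + 29)) - 978337) + (½)*1625*(1517 + 1625) = ((4074 + 1/54) - 978337) + (½)*1625*3142 = ((4074 + 1/54) - 978337) + 2552875 = (219997/54 - 978337) + 2552875 = -52610201/54 + 2552875 = 85245049/54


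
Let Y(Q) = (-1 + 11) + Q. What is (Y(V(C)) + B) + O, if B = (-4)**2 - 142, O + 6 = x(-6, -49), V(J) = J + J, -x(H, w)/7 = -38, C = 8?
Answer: 160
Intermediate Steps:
x(H, w) = 266 (x(H, w) = -7*(-38) = 266)
V(J) = 2*J
Y(Q) = 10 + Q
O = 260 (O = -6 + 266 = 260)
B = -126 (B = 16 - 142 = -126)
(Y(V(C)) + B) + O = ((10 + 2*8) - 126) + 260 = ((10 + 16) - 126) + 260 = (26 - 126) + 260 = -100 + 260 = 160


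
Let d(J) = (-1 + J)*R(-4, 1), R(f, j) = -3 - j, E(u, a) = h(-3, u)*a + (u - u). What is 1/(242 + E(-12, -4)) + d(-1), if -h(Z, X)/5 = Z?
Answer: 1457/182 ≈ 8.0055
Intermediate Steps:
h(Z, X) = -5*Z
E(u, a) = 15*a (E(u, a) = (-5*(-3))*a + (u - u) = 15*a + 0 = 15*a)
d(J) = 4 - 4*J (d(J) = (-1 + J)*(-3 - 1*1) = (-1 + J)*(-3 - 1) = (-1 + J)*(-4) = 4 - 4*J)
1/(242 + E(-12, -4)) + d(-1) = 1/(242 + 15*(-4)) + (4 - 4*(-1)) = 1/(242 - 60) + (4 + 4) = 1/182 + 8 = 1457/182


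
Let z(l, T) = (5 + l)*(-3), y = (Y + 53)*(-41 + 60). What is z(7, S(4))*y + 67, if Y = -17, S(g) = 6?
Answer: -24557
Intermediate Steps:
y = 684 (y = (-17 + 53)*(-41 + 60) = 36*19 = 684)
z(l, T) = -15 - 3*l
z(7, S(4))*y + 67 = (-15 - 3*7)*684 + 67 = (-15 - 21)*684 + 67 = -36*684 + 67 = -24624 + 67 = -24557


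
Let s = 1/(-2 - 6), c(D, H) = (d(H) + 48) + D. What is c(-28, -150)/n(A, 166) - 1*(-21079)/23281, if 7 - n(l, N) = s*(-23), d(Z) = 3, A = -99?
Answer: 4979311/768273 ≈ 6.4812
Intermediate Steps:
c(D, H) = 51 + D (c(D, H) = (3 + 48) + D = 51 + D)
s = -⅛ (s = 1/(-8) = -⅛ ≈ -0.12500)
n(l, N) = 33/8 (n(l, N) = 7 - (-1)*(-23)/8 = 7 - 1*23/8 = 7 - 23/8 = 33/8)
c(-28, -150)/n(A, 166) - 1*(-21079)/23281 = (51 - 28)/(33/8) - 1*(-21079)/23281 = 23*(8/33) + 21079*(1/23281) = 184/33 + 21079/23281 = 4979311/768273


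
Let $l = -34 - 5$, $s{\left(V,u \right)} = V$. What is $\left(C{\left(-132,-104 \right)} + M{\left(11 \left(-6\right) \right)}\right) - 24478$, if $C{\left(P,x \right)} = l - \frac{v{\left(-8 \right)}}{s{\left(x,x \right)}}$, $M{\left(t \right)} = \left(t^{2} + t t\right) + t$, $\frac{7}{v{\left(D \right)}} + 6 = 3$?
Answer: $- \frac{4951759}{312} \approx -15871.0$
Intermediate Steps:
$v{\left(D \right)} = - \frac{7}{3}$ ($v{\left(D \right)} = \frac{7}{-6 + 3} = \frac{7}{-3} = 7 \left(- \frac{1}{3}\right) = - \frac{7}{3}$)
$M{\left(t \right)} = t + 2 t^{2}$ ($M{\left(t \right)} = \left(t^{2} + t^{2}\right) + t = 2 t^{2} + t = t + 2 t^{2}$)
$l = -39$ ($l = -34 - 5 = -39$)
$C{\left(P,x \right)} = -39 + \frac{7}{3 x}$ ($C{\left(P,x \right)} = -39 - - \frac{7}{3 x} = -39 + \frac{7}{3 x}$)
$\left(C{\left(-132,-104 \right)} + M{\left(11 \left(-6\right) \right)}\right) - 24478 = \left(\left(-39 + \frac{7}{3 \left(-104\right)}\right) + 11 \left(-6\right) \left(1 + 2 \cdot 11 \left(-6\right)\right)\right) - 24478 = \left(\left(-39 + \frac{7}{3} \left(- \frac{1}{104}\right)\right) - 66 \left(1 + 2 \left(-66\right)\right)\right) - 24478 = \left(\left(-39 - \frac{7}{312}\right) - 66 \left(1 - 132\right)\right) - 24478 = \left(- \frac{12175}{312} - -8646\right) - 24478 = \left(- \frac{12175}{312} + 8646\right) - 24478 = \frac{2685377}{312} - 24478 = - \frac{4951759}{312}$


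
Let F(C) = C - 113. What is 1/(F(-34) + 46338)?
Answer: 1/46191 ≈ 2.1649e-5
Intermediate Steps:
F(C) = -113 + C
1/(F(-34) + 46338) = 1/((-113 - 34) + 46338) = 1/(-147 + 46338) = 1/46191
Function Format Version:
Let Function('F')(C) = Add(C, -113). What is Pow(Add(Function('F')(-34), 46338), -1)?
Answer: Rational(1, 46191) ≈ 2.1649e-5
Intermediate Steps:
Function('F')(C) = Add(-113, C)
Pow(Add(Function('F')(-34), 46338), -1) = Pow(Add(Add(-113, -34), 46338), -1) = Pow(Add(-147, 46338), -1) = Pow(46191, -1) = Rational(1, 46191)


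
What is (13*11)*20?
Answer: 2860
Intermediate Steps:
(13*11)*20 = 143*20 = 2860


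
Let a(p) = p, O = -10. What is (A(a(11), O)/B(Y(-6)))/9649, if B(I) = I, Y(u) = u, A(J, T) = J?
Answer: -11/57894 ≈ -0.00019000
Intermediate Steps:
(A(a(11), O)/B(Y(-6)))/9649 = (11/(-6))/9649 = (11*(-⅙))*(1/9649) = -11/6*1/9649 = -11/57894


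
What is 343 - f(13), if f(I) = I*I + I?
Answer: 161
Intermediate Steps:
f(I) = I + I**2 (f(I) = I**2 + I = I + I**2)
343 - f(13) = 343 - 13*(1 + 13) = 343 - 13*14 = 343 - 1*182 = 343 - 182 = 161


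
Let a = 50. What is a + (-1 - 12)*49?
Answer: -587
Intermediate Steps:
a + (-1 - 12)*49 = 50 + (-1 - 12)*49 = 50 - 13*49 = 50 - 637 = -587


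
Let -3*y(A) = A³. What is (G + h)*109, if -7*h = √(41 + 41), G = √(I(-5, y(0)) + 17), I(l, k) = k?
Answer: 109*√17 - 109*√82/7 ≈ 308.41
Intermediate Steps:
y(A) = -A³/3
G = √17 (G = √(-⅓*0³ + 17) = √(-⅓*0 + 17) = √(0 + 17) = √17 ≈ 4.1231)
h = -√82/7 (h = -√(41 + 41)/7 = -√82/7 ≈ -1.2936)
(G + h)*109 = (√17 - √82/7)*109 = 109*√17 - 109*√82/7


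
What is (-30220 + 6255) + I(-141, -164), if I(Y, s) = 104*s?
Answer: -41021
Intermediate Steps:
(-30220 + 6255) + I(-141, -164) = (-30220 + 6255) + 104*(-164) = -23965 - 17056 = -41021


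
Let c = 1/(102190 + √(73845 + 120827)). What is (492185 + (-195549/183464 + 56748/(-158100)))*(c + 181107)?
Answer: 9453564254444964706800371343/106055507642829200 - 229937324228373*√23/53027753821414600 ≈ 8.9138e+10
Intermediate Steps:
c = 1/(102190 + 92*√23) (c = 1/(102190 + √194672) = 1/(102190 + 92*√23) ≈ 9.7436e-6)
(492185 + (-195549/183464 + 56748/(-158100)))*(c + 181107) = (492185 + (-195549/183464 + 56748/(-158100)))*((51095/5221300714 - 23*√23/2610650357) + 181107) = (492185 + (-195549*1/183464 + 56748*(-1/158100)))*(945614108461493/5221300714 - 23*√23/2610650357) = (492185 + (-195549/183464 - 4729/13175))*(945614108461493/5221300714 - 23*√23/2610650357) = (492185 - 202585843/142184600)*(945614108461493/5221300714 - 23*√23/2610650357) = 69980924765157*(945614108461493/5221300714 - 23*√23/2610650357)/142184600 = 9453564254444964706800371343/106055507642829200 - 229937324228373*√23/53027753821414600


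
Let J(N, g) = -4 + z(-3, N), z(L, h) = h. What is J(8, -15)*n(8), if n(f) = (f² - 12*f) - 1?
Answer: -132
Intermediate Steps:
n(f) = -1 + f² - 12*f
J(N, g) = -4 + N
J(8, -15)*n(8) = (-4 + 8)*(-1 + 8² - 12*8) = 4*(-1 + 64 - 96) = 4*(-33) = -132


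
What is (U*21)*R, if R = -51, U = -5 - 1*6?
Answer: 11781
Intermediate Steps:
U = -11 (U = -5 - 6 = -11)
(U*21)*R = -11*21*(-51) = -231*(-51) = 11781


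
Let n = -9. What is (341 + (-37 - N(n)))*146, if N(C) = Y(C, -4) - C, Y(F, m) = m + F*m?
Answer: 38398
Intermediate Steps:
N(C) = -4 - 5*C (N(C) = -4*(1 + C) - C = (-4 - 4*C) - C = -4 - 5*C)
(341 + (-37 - N(n)))*146 = (341 + (-37 - (-4 - 5*(-9))))*146 = (341 + (-37 - (-4 + 45)))*146 = (341 + (-37 - 1*41))*146 = (341 + (-37 - 41))*146 = (341 - 78)*146 = 263*146 = 38398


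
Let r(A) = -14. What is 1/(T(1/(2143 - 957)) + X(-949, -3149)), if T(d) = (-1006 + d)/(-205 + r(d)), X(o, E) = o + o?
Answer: -86578/163927339 ≈ -0.00052815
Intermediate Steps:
X(o, E) = 2*o
T(d) = 1006/219 - d/219 (T(d) = (-1006 + d)/(-205 - 14) = (-1006 + d)/(-219) = (-1006 + d)*(-1/219) = 1006/219 - d/219)
1/(T(1/(2143 - 957)) + X(-949, -3149)) = 1/((1006/219 - 1/(219*(2143 - 957))) + 2*(-949)) = 1/((1006/219 - 1/219/1186) - 1898) = 1/((1006/219 - 1/219*1/1186) - 1898) = 1/((1006/219 - 1/259734) - 1898) = 1/(397705/86578 - 1898) = 1/(-163927339/86578) = -86578/163927339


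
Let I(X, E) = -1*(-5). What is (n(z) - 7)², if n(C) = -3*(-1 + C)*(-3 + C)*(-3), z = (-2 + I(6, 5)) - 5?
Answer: 16384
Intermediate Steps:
I(X, E) = 5
z = -2 (z = (-2 + 5) - 5 = 3 - 5 = -2)
n(C) = 9*(-1 + C)*(-3 + C) (n(C) = -3*(-1 + C)*(-3 + C)*(-3) = 9*(-1 + C)*(-3 + C))
(n(z) - 7)² = ((27 - 36*(-2) + 9*(-2)²) - 7)² = ((27 + 72 + 9*4) - 7)² = ((27 + 72 + 36) - 7)² = (135 - 7)² = 128² = 16384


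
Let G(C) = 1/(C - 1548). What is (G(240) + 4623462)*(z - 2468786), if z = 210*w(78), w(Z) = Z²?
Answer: -3601720746318035/654 ≈ -5.5072e+12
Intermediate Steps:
G(C) = 1/(-1548 + C)
z = 1277640 (z = 210*78² = 210*6084 = 1277640)
(G(240) + 4623462)*(z - 2468786) = (1/(-1548 + 240) + 4623462)*(1277640 - 2468786) = (1/(-1308) + 4623462)*(-1191146) = (-1/1308 + 4623462)*(-1191146) = (6047488295/1308)*(-1191146) = -3601720746318035/654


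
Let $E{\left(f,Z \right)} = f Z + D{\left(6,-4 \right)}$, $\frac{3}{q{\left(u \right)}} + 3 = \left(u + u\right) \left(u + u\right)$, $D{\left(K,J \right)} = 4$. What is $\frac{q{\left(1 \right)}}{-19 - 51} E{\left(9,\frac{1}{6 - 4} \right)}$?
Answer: $- \frac{51}{140} \approx -0.36429$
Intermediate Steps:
$q{\left(u \right)} = \frac{3}{-3 + 4 u^{2}}$ ($q{\left(u \right)} = \frac{3}{-3 + \left(u + u\right) \left(u + u\right)} = \frac{3}{-3 + 2 u 2 u} = \frac{3}{-3 + 4 u^{2}}$)
$E{\left(f,Z \right)} = 4 + Z f$ ($E{\left(f,Z \right)} = f Z + 4 = Z f + 4 = 4 + Z f$)
$\frac{q{\left(1 \right)}}{-19 - 51} E{\left(9,\frac{1}{6 - 4} \right)} = \frac{3 \frac{1}{-3 + 4 \cdot 1^{2}}}{-19 - 51} \left(4 + \frac{1}{6 - 4} \cdot 9\right) = \frac{3 \frac{1}{-3 + 4 \cdot 1}}{-70} \left(4 + \frac{1}{2} \cdot 9\right) = \frac{3}{-3 + 4} \left(- \frac{1}{70}\right) \left(4 + \frac{1}{2} \cdot 9\right) = \frac{3}{1} \left(- \frac{1}{70}\right) \left(4 + \frac{9}{2}\right) = 3 \cdot 1 \left(- \frac{1}{70}\right) \frac{17}{2} = 3 \left(- \frac{1}{70}\right) \frac{17}{2} = \left(- \frac{3}{70}\right) \frac{17}{2} = - \frac{51}{140}$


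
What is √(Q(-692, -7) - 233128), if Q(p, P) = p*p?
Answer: 6*√6826 ≈ 495.72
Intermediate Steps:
Q(p, P) = p²
√(Q(-692, -7) - 233128) = √((-692)² - 233128) = √(478864 - 233128) = √245736 = 6*√6826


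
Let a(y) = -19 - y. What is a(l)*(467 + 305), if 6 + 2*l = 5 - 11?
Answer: -10036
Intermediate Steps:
l = -6 (l = -3 + (5 - 11)/2 = -3 + (1/2)*(-6) = -3 - 3 = -6)
a(l)*(467 + 305) = (-19 - 1*(-6))*(467 + 305) = (-19 + 6)*772 = -13*772 = -10036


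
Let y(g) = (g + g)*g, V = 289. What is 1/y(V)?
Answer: 1/167042 ≈ 5.9865e-6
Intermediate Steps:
y(g) = 2*g² (y(g) = (2*g)*g = 2*g²)
1/y(V) = 1/(2*289²) = 1/(2*83521) = 1/167042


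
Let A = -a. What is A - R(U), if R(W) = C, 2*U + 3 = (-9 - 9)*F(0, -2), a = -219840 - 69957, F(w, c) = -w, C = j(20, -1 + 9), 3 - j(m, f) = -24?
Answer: 289770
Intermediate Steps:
j(m, f) = 27 (j(m, f) = 3 - 1*(-24) = 3 + 24 = 27)
C = 27
a = -289797
U = -3/2 (U = -3/2 + ((-9 - 9)*(-1*0))/2 = -3/2 + (-18*0)/2 = -3/2 + (½)*0 = -3/2 + 0 = -3/2 ≈ -1.5000)
R(W) = 27
A = 289797 (A = -1*(-289797) = 289797)
A - R(U) = 289797 - 1*27 = 289797 - 27 = 289770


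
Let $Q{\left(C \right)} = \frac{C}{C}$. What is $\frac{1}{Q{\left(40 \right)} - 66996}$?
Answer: $- \frac{1}{66995} \approx -1.4926 \cdot 10^{-5}$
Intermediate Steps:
$Q{\left(C \right)} = 1$
$\frac{1}{Q{\left(40 \right)} - 66996} = \frac{1}{1 - 66996} = \frac{1}{-66995} = - \frac{1}{66995}$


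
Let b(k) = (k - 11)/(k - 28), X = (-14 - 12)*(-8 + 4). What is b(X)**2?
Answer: 8649/5776 ≈ 1.4974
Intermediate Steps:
X = 104 (X = -26*(-4) = 104)
b(k) = (-11 + k)/(-28 + k)
b(X)**2 = ((-11 + 104)/(-28 + 104))**2 = (93/76)**2 = 8649/5776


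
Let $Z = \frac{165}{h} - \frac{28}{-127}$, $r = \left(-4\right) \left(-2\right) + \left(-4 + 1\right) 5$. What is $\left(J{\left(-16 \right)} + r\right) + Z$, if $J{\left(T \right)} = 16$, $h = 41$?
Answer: $\frac{68966}{5207} \approx 13.245$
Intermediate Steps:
$r = -7$ ($r = 8 - 15 = -7$)
$Z = \frac{22103}{5207}$ ($Z = \frac{165}{41} - \frac{28}{-127} = 165 \cdot \frac{1}{41} - - \frac{28}{127} = \frac{165}{41} + \frac{28}{127} = \frac{22103}{5207} \approx 4.2449$)
$\left(J{\left(-16 \right)} + r\right) + Z = \left(16 - 7\right) + \frac{22103}{5207} = 9 + \frac{22103}{5207} = \frac{68966}{5207}$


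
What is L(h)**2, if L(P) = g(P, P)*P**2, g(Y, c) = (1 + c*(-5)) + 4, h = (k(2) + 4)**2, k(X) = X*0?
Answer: 368640000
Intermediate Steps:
k(X) = 0
h = 16 (h = (0 + 4)**2 = 4**2 = 16)
g(Y, c) = 5 - 5*c (g(Y, c) = (1 - 5*c) + 4 = 5 - 5*c)
L(P) = P**2*(5 - 5*P) (L(P) = (5 - 5*P)*P**2 = P**2*(5 - 5*P))
L(h)**2 = (5*16**2*(1 - 1*16))**2 = (5*256*(1 - 16))**2 = (5*256*(-15))**2 = (-19200)**2 = 368640000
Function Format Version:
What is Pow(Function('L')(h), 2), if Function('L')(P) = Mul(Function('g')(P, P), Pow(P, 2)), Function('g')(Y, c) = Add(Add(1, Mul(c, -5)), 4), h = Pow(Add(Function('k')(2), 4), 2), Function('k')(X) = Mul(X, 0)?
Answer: 368640000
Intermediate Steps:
Function('k')(X) = 0
h = 16 (h = Pow(Add(0, 4), 2) = Pow(4, 2) = 16)
Function('g')(Y, c) = Add(5, Mul(-5, c)) (Function('g')(Y, c) = Add(Add(1, Mul(-5, c)), 4) = Add(5, Mul(-5, c)))
Function('L')(P) = Mul(Pow(P, 2), Add(5, Mul(-5, P))) (Function('L')(P) = Mul(Add(5, Mul(-5, P)), Pow(P, 2)) = Mul(Pow(P, 2), Add(5, Mul(-5, P))))
Pow(Function('L')(h), 2) = Pow(Mul(5, Pow(16, 2), Add(1, Mul(-1, 16))), 2) = Pow(Mul(5, 256, Add(1, -16)), 2) = Pow(Mul(5, 256, -15), 2) = Pow(-19200, 2) = 368640000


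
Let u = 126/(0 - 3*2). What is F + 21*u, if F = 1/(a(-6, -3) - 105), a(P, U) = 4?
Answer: -44542/101 ≈ -441.01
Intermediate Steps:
u = -21 (u = 126/(0 - 6) = 126/(-6) = 126*(-1/6) = -21)
F = -1/101 (F = 1/(4 - 105) = 1/(-101) = -1/101 ≈ -0.0099010)
F + 21*u = -1/101 + 21*(-21) = -1/101 - 441 = -44542/101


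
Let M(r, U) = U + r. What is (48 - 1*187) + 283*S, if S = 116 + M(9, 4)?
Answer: 36368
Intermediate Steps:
S = 129 (S = 116 + (4 + 9) = 116 + 13 = 129)
(48 - 1*187) + 283*S = (48 - 1*187) + 283*129 = (48 - 187) + 36507 = -139 + 36507 = 36368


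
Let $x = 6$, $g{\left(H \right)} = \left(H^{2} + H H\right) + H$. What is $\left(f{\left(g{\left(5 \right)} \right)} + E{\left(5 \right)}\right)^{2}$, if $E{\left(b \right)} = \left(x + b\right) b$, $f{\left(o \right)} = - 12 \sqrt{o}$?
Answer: $10945 - 1320 \sqrt{55} \approx 1155.6$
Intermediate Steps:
$g{\left(H \right)} = H + 2 H^{2}$ ($g{\left(H \right)} = \left(H^{2} + H^{2}\right) + H = 2 H^{2} + H = H + 2 H^{2}$)
$E{\left(b \right)} = b \left(6 + b\right)$ ($E{\left(b \right)} = \left(6 + b\right) b = b \left(6 + b\right)$)
$\left(f{\left(g{\left(5 \right)} \right)} + E{\left(5 \right)}\right)^{2} = \left(- 12 \sqrt{5 \left(1 + 2 \cdot 5\right)} + 5 \left(6 + 5\right)\right)^{2} = \left(- 12 \sqrt{5 \left(1 + 10\right)} + 5 \cdot 11\right)^{2} = \left(- 12 \sqrt{5 \cdot 11} + 55\right)^{2} = \left(- 12 \sqrt{55} + 55\right)^{2} = \left(55 - 12 \sqrt{55}\right)^{2}$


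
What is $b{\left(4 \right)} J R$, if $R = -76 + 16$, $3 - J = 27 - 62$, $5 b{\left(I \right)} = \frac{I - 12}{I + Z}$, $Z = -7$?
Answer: $-1216$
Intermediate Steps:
$b{\left(I \right)} = \frac{-12 + I}{5 \left(-7 + I\right)}$ ($b{\left(I \right)} = \frac{\left(I - 12\right) \frac{1}{I - 7}}{5} = \frac{\left(-12 + I\right) \frac{1}{-7 + I}}{5} = \frac{\frac{1}{-7 + I} \left(-12 + I\right)}{5} = \frac{-12 + I}{5 \left(-7 + I\right)}$)
$J = 38$ ($J = 3 - \left(27 - 62\right) = 3 - -35 = 3 + 35 = 38$)
$R = -60$
$b{\left(4 \right)} J R = \frac{-12 + 4}{5 \left(-7 + 4\right)} 38 \left(-60\right) = \frac{1}{5} \frac{1}{-3} \left(-8\right) 38 \left(-60\right) = \frac{1}{5} \left(- \frac{1}{3}\right) \left(-8\right) 38 \left(-60\right) = \frac{8}{15} \cdot 38 \left(-60\right) = \frac{304}{15} \left(-60\right) = -1216$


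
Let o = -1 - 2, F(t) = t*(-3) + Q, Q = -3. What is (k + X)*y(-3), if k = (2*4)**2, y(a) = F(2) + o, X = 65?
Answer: -1548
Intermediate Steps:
F(t) = -3 - 3*t (F(t) = t*(-3) - 3 = -3*t - 3 = -3 - 3*t)
o = -3
y(a) = -12 (y(a) = (-3 - 3*2) - 3 = (-3 - 6) - 3 = -9 - 3 = -12)
k = 64 (k = 8**2 = 64)
(k + X)*y(-3) = (64 + 65)*(-12) = 129*(-12) = -1548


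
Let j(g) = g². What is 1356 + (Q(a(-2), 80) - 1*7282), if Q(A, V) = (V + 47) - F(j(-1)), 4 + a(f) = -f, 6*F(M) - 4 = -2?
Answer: -17398/3 ≈ -5799.3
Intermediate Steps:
F(M) = ⅓ (F(M) = ⅔ + (⅙)*(-2) = ⅔ - ⅓ = ⅓)
a(f) = -4 - f
Q(A, V) = 140/3 + V (Q(A, V) = (V + 47) - 1*⅓ = (47 + V) - ⅓ = 140/3 + V)
1356 + (Q(a(-2), 80) - 1*7282) = 1356 + ((140/3 + 80) - 1*7282) = 1356 + (380/3 - 7282) = 1356 - 21466/3 = -17398/3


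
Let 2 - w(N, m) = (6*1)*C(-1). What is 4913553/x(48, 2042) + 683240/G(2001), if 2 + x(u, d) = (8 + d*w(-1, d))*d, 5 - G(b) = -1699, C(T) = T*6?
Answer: 13534951980019/33753548958 ≈ 400.99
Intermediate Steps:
C(T) = 6*T
w(N, m) = 38 (w(N, m) = 2 - 6*1*6*(-1) = 2 - 6*(-6) = 2 - 1*(-36) = 2 + 36 = 38)
G(b) = 1704 (G(b) = 5 - 1*(-1699) = 5 + 1699 = 1704)
x(u, d) = -2 + d*(8 + 38*d) (x(u, d) = -2 + (8 + d*38)*d = -2 + (8 + 38*d)*d = -2 + d*(8 + 38*d))
4913553/x(48, 2042) + 683240/G(2001) = 4913553/(-2 + 8*2042 + 38*2042²) + 683240/1704 = 4913553/(-2 + 16336 + 38*4169764) + 683240*(1/1704) = 4913553/(-2 + 16336 + 158451032) + 85405/213 = 4913553/158467366 + 85405/213 = 13534951980019/33753548958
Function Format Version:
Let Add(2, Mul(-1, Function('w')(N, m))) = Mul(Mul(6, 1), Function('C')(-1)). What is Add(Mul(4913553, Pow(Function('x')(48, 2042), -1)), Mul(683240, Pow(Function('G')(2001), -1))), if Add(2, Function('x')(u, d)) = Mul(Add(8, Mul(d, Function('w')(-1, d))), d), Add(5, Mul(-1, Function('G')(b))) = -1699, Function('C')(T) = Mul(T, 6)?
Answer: Rational(13534951980019, 33753548958) ≈ 400.99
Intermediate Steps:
Function('C')(T) = Mul(6, T)
Function('w')(N, m) = 38 (Function('w')(N, m) = Add(2, Mul(-1, Mul(Mul(6, 1), Mul(6, -1)))) = Add(2, Mul(-1, Mul(6, -6))) = Add(2, Mul(-1, -36)) = Add(2, 36) = 38)
Function('G')(b) = 1704 (Function('G')(b) = Add(5, Mul(-1, -1699)) = Add(5, 1699) = 1704)
Function('x')(u, d) = Add(-2, Mul(d, Add(8, Mul(38, d)))) (Function('x')(u, d) = Add(-2, Mul(Add(8, Mul(d, 38)), d)) = Add(-2, Mul(Add(8, Mul(38, d)), d)) = Add(-2, Mul(d, Add(8, Mul(38, d)))))
Add(Mul(4913553, Pow(Function('x')(48, 2042), -1)), Mul(683240, Pow(Function('G')(2001), -1))) = Add(Mul(4913553, Pow(Add(-2, Mul(8, 2042), Mul(38, Pow(2042, 2))), -1)), Mul(683240, Pow(1704, -1))) = Add(Mul(4913553, Pow(Add(-2, 16336, Mul(38, 4169764)), -1)), Mul(683240, Rational(1, 1704))) = Add(Mul(4913553, Pow(Add(-2, 16336, 158451032), -1)), Rational(85405, 213)) = Add(Mul(4913553, Pow(158467366, -1)), Rational(85405, 213)) = Add(Mul(4913553, Rational(1, 158467366)), Rational(85405, 213)) = Add(Rational(4913553, 158467366), Rational(85405, 213)) = Rational(13534951980019, 33753548958)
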